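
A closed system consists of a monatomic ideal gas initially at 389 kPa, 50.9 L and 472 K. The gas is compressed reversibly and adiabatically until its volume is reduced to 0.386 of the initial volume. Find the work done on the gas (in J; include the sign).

26300 J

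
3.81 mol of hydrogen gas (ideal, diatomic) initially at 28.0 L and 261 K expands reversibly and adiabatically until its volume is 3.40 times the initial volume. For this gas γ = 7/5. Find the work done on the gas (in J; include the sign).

P₁ = nRT₁/V₁ = 3.81×8.314×261/28.0 = 295 kPa.
Adiabatic: TV^(γ−1) = const ⇒ T₂ = 261×(0.294)^0.400 = 160 K; PV^γ = const ⇒ P₂ = 53.2 kPa.
ΔU = nCvΔT = 3.81×20.8×(160−261) = -8000 J.
Q = 0 for an adiabatic process, so W = −ΔU = 8000 J.
Work done on the gas = −W_by = -8000 J.

-8000 J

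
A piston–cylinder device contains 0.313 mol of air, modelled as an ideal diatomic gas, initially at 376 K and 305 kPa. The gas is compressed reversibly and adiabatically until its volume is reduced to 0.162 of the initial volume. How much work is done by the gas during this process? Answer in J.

-2620 J

V₁ = nRT₁/P₁ = 0.313×8.314×376/305 = 3.21 L.
Adiabatic: TV^(γ−1) = const ⇒ T₂ = 376×(6.17)^0.400 = 779 K; PV^γ = const ⇒ P₂ = 3900 kPa.
ΔU = nCvΔT = 0.313×20.8×(779−376) = 2620 J.
Q = 0 for an adiabatic process, so W = −ΔU = -2620 J.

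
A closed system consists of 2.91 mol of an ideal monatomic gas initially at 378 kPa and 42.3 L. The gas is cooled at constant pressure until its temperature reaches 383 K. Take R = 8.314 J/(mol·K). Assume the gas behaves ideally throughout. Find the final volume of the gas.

T₁ = P₁V₁/(nR) = 378×42.3/(2.91×8.314) = 661 K.
Isobaric: P stays 378 kPa; V/T = const ⇒ T₂ = 383 K, V₂ = 24.5 L.

24.5 L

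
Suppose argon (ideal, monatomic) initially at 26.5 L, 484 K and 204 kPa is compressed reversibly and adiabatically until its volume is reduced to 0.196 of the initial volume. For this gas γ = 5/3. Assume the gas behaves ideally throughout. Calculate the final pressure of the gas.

3080 kPa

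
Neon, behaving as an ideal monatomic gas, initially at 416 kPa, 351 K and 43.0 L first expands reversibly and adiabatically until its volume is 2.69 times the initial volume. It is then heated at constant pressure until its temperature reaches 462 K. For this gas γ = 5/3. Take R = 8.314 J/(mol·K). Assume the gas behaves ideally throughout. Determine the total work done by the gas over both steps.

n = P₁V₁/(RT₁) = 416×43.0/(8.314×351) = 6.13 mol.
Step 1 — Adiabatic: TV^(γ−1) = const ⇒ T₂ = 351×(0.372)^0.667 = 181 K; PV^γ = const ⇒ P₂ = 80.0 kPa.
ΔU = nCvΔT = 6.13×12.5×(181−351) = -13000 J.
Q = 0 for an adiabatic process, so W = −ΔU = 13000 J.
State after step 1: P = 80.0 kPa, V = 116 L, T = 181 K.
Step 2 — Isobaric: P stays 80.0 kPa; V/T = const ⇒ T₂ = 462 K, V₂ = 294 L.
W = PΔV = 80.0×(294−116) kPa·L = 14300 J.
ΔU = nCvΔT = 6.13×12.5×(462−181) = 21400 J.
Q = ΔU + W = nCpΔT = 35700 J.
Net over both steps: W = 27300 J, Q = 35700 J, ΔU = 8490 J.

27300 J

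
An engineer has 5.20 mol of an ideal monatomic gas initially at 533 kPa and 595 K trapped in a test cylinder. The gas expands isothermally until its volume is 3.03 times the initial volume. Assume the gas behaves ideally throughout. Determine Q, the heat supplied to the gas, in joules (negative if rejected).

V₁ = nRT₁/P₁ = 5.20×8.314×595/533 = 48.3 L.
Isothermal: T stays 595 K; PV = const ⇒ V₂ = 146 L, P₂ = 176 kPa.
ΔU = 0 (ideal gas, T constant).
W = nRT ln(V₂/V₁) = 5.20×8.314×595×ln(3.03) = 28500 J.
Q = ΔU + W = 28500 J.

28500 J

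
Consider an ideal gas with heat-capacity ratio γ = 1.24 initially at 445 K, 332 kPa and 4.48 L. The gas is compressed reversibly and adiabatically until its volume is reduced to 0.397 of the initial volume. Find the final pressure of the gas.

Adiabatic: TV^(γ−1) = const ⇒ T₂ = 445×(2.52)^0.240 = 555 K; PV^γ = const ⇒ P₂ = 1040 kPa.

1040 kPa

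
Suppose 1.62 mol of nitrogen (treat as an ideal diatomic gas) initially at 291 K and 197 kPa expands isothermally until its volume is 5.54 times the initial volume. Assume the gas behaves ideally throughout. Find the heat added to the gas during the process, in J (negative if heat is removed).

6710 J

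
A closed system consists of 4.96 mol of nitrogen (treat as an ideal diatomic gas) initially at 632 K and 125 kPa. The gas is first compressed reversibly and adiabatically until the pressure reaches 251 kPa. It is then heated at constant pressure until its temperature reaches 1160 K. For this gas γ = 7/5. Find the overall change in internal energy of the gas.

54400 J

V₁ = nRT₁/P₁ = 4.96×8.314×632/125 = 208 L.
Step 1 — Adiabatic: T₂/T₁ = (P₂/P₁)^((γ−1)/γ) ⇒ T₂ = 632×(2.01)^0.286 = 771 K; V₂ = 127 L.
ΔU = nCvΔT = 4.96×20.8×(771−632) = 14400 J.
Q = 0 for an adiabatic process, so W = −ΔU = -14400 J.
State after step 1: P = 251 kPa, V = 127 L, T = 771 K.
Step 2 — Isobaric: P stays 251 kPa; V/T = const ⇒ T₂ = 1160 K, V₂ = 191 L.
W = PΔV = 251×(191−127) kPa·L = 16000 J.
ΔU = nCvΔT = 4.96×20.8×(1160−771) = 40100 J.
Q = ΔU + W = nCpΔT = 56100 J.
Net over both steps: W = 1670 J, Q = 56100 J, ΔU = 54400 J.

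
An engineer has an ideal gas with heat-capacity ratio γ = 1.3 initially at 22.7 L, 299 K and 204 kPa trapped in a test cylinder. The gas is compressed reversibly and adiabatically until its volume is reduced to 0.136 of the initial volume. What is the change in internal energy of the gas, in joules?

n = P₁V₁/(RT₁) = 204×22.7/(8.314×299) = 1.86 mol.
Adiabatic: TV^(γ−1) = const ⇒ T₂ = 299×(7.35)^0.300 = 544 K; PV^γ = const ⇒ P₂ = 2730 kPa.
For an ideal gas ΔU = nCvΔT with Cv = R/(γ−1) = 27.7 J/(mol·K).
ΔU = 1.86×27.7×(544−299) = 12600 J.

12600 J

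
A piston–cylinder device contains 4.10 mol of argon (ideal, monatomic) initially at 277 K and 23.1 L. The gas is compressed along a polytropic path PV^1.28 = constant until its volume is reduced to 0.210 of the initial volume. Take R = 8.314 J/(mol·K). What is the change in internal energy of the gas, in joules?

P₁ = nRT₁/V₁ = 4.10×8.314×277/23.1 = 409 kPa.
Polytropic n=1.28: T₂ = T₁(V₁/V₂)^(n−1) = 277×(4.76)^0.28 = 429 K; P₂ = P₁(V₁/V₂)^n = 3010 kPa.
For an ideal gas ΔU = nCvΔT with Cv = (3/2)R = 12.5 J/(mol·K).
ΔU = 4.10×12.5×(429−277) = 7760 J.

7760 J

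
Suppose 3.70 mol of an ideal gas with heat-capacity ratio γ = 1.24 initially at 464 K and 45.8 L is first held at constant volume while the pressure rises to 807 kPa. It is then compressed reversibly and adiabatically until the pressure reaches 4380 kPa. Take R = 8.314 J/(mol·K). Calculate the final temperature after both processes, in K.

1670 K

P₁ = nRT₁/V₁ = 3.70×8.314×464/45.8 = 312 kPa.
Step 1 — Isochoric: V stays 45.8 L; P/T = const ⇒ T₂ = 1200 K, P₂ = 807 kPa.
W = 0 (no volume change).
ΔU = nCvΔT = 3.70×34.6×(1200−464) = 94500 J.
Q = ΔU = 94500 J.
State after step 1: P = 807 kPa, V = 45.8 L, T = 1200 K.
Step 2 — Adiabatic: T₂/T₁ = (P₂/P₁)^((γ−1)/γ) ⇒ T₂ = 1200×(5.43)^0.194 = 1670 K; V₂ = 11.7 L.
ΔU = nCvΔT = 3.70×34.6×(1670−1200) = 59700 J.
Q = 0 for an adiabatic process, so W = −ΔU = -59700 J.
Net over both steps: W = -59700 J, Q = 94500 J, ΔU = 154000 J.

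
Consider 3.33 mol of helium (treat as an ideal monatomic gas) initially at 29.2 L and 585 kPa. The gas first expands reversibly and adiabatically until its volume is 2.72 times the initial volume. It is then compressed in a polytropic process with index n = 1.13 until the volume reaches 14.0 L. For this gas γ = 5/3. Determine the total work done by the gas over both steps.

T₁ = P₁V₁/(nR) = 585×29.2/(3.33×8.314) = 617 K.
Step 1 — Adiabatic: TV^(γ−1) = const ⇒ T₂ = 617×(0.368)^0.667 = 317 K; PV^γ = const ⇒ P₂ = 110 kPa.
ΔU = nCvΔT = 3.33×12.5×(317−617) = -12500 J.
Q = 0 for an adiabatic process, so W = −ΔU = 12500 J.
State after step 1: P = 110 kPa, V = 79.4 L, T = 317 K.
Step 2 — Polytropic n=1.13: T₂ = T₁(V₁/V₂)^(n−1) = 317×(5.67)^0.13 = 397 K; P₂ = P₁(V₁/V₂)^n = 785 kPa.
W = (P₁V₁−P₂V₂)/(n−1) = (110×79.4−785×14.0)/0.13 = -17100 J.
ΔU = nCvΔT = 3.33×12.5×(397−317) = 3330 J.
Q = ΔU + W = -13700 J.
Net over both steps: W = -4600 J, Q = -13700 J, ΔU = -9140 J.

-4600 J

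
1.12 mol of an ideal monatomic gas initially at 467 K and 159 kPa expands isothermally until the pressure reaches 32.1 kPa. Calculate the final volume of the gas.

V₁ = nRT₁/P₁ = 1.12×8.314×467/159 = 27.3 L.
Isothermal: T stays 467 K; PV = const ⇒ V₂ = 135 L, P₂ = 32.1 kPa.

135 L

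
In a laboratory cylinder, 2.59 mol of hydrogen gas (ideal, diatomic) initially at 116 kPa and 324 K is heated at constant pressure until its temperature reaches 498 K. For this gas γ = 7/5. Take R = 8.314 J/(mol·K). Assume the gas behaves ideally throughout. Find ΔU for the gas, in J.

V₁ = nRT₁/P₁ = 2.59×8.314×324/116 = 60.1 L.
Isobaric: P stays 116 kPa; V/T = const ⇒ T₂ = 498 K, V₂ = 92.4 L.
For an ideal gas ΔU = nCvΔT with Cv = (5/2)R = 20.8 J/(mol·K).
ΔU = 2.59×20.8×(498−324) = 9370 J.

9370 J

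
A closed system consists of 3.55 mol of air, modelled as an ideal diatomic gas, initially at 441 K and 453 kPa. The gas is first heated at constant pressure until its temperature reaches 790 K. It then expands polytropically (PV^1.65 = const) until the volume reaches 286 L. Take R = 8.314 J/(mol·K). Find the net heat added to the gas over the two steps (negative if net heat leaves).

21000 J

V₁ = nRT₁/P₁ = 3.55×8.314×441/453 = 28.7 L.
Step 1 — Isobaric: P stays 453 kPa; V/T = const ⇒ T₂ = 790 K, V₂ = 51.5 L.
W = PΔV = 453×(51.5−28.7) kPa·L = 10300 J.
ΔU = nCvΔT = 3.55×20.8×(790−441) = 25800 J.
Q = ΔU + W = nCpΔT = 36100 J.
State after step 1: P = 453 kPa, V = 51.5 L, T = 790 K.
Step 2 — Polytropic n=1.65: T₂ = T₁(V₁/V₂)^(n−1) = 790×(0.180)^0.65 = 259 K; P₂ = P₁(V₁/V₂)^n = 26.7 kPa.
W = (P₁V₁−P₂V₂)/(n−1) = (453×51.5−26.7×286)/0.65 = 24100 J.
ΔU = nCvΔT = 3.55×20.8×(259−790) = -39200 J.
Q = ΔU + W = -15100 J.
Net over both steps: W = 34400 J, Q = 21000 J, ΔU = -13400 J.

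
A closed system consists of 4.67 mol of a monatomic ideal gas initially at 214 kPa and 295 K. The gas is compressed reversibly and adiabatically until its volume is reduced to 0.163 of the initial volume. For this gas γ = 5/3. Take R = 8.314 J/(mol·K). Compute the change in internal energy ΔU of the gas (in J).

V₁ = nRT₁/P₁ = 4.67×8.314×295/214 = 53.5 L.
Adiabatic: TV^(γ−1) = const ⇒ T₂ = 295×(6.13)^0.667 = 989 K; PV^γ = const ⇒ P₂ = 4400 kPa.
For an ideal gas ΔU = nCvΔT with Cv = (3/2)R = 12.5 J/(mol·K).
ΔU = 4.67×12.5×(989−295) = 40400 J.

40400 J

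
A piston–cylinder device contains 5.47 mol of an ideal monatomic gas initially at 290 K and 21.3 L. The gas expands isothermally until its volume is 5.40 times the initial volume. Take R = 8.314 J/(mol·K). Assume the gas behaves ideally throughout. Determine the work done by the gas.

P₁ = nRT₁/V₁ = 5.47×8.314×290/21.3 = 619 kPa.
Isothermal: T stays 290 K; PV = const ⇒ V₂ = 115 L, P₂ = 115 kPa.
W = nRT ln(V₂/V₁) = 5.47×8.314×290×ln(5.40) = 22200 J.

22200 J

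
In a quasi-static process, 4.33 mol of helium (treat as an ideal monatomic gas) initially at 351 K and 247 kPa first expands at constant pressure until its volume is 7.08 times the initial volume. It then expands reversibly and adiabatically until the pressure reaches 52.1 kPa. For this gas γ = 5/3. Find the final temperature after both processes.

V₁ = nRT₁/P₁ = 4.33×8.314×351/247 = 51.2 L.
Step 1 — Isobaric: P stays 247 kPa; V/T = const ⇒ T₂ = 2490 K, V₂ = 362 L.
W = PΔV = 247×(362−51.2) kPa·L = 76800 J.
ΔU = nCvΔT = 4.33×12.5×(2490−351) = 115000 J.
Q = ΔU + W = nCpΔT = 192000 J.
State after step 1: P = 247 kPa, V = 362 L, T = 2490 K.
Step 2 — Adiabatic: T₂/T₁ = (P₂/P₁)^((γ−1)/γ) ⇒ T₂ = 2490×(0.211)^0.400 = 1330 K; V₂ = 921 L.
ΔU = nCvΔT = 4.33×12.5×(1330−2490) = -62200 J.
Q = 0 for an adiabatic process, so W = −ΔU = 62200 J.
Net over both steps: W = 139000 J, Q = 192000 J, ΔU = 53100 J.

1330 K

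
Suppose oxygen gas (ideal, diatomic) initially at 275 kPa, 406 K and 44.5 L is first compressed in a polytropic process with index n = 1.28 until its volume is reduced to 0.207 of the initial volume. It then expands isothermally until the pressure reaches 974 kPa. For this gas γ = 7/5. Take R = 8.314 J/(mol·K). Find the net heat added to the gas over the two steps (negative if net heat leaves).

7020 J

n = P₁V₁/(RT₁) = 275×44.5/(8.314×406) = 3.63 mol.
Step 1 — Polytropic n=1.28: T₂ = T₁(V₁/V₂)^(n−1) = 406×(4.83)^0.28 = 631 K; P₂ = P₁(V₁/V₂)^n = 2060 kPa.
W = (P₁V₁−P₂V₂)/(n−1) = (275×44.5−2060×9.21)/0.28 = -24200 J.
ΔU = nCvΔT = 3.63×20.8×(631−406) = 17000 J.
Q = ΔU + W = -7270 J.
State after step 1: P = 2060 kPa, V = 9.21 L, T = 631 K.
Step 2 — Isothermal: T stays 631 K; PV = const ⇒ V₂ = 19.5 L, P₂ = 974 kPa.
ΔU = 0 (ideal gas, T constant).
W = nRT ln(V₂/V₁) = 3.63×8.314×631×ln(2.12) = 14300 J.
Q = ΔU + W = 14300 J.
Net over both steps: W = -9930 J, Q = 7020 J, ΔU = 17000 J.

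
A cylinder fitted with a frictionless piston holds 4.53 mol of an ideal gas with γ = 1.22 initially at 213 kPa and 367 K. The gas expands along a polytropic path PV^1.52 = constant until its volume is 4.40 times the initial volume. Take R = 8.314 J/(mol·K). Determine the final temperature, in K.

170 K

V₁ = nRT₁/P₁ = 4.53×8.314×367/213 = 64.9 L.
Polytropic n=1.52: T₂ = T₁(V₁/V₂)^(n−1) = 367×(0.227)^0.52 = 170 K; P₂ = P₁(V₁/V₂)^n = 22.4 kPa.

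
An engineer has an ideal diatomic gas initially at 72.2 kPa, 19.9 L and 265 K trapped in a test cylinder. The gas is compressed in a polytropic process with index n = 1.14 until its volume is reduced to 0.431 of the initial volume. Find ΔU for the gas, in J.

449 J

n = P₁V₁/(RT₁) = 72.2×19.9/(8.314×265) = 0.652 mol.
Polytropic n=1.14: T₂ = T₁(V₁/V₂)^(n−1) = 265×(2.32)^0.14 = 298 K; P₂ = P₁(V₁/V₂)^n = 188 kPa.
For an ideal gas ΔU = nCvΔT with Cv = (5/2)R = 20.8 J/(mol·K).
ΔU = 0.652×20.8×(298−265) = 449 J.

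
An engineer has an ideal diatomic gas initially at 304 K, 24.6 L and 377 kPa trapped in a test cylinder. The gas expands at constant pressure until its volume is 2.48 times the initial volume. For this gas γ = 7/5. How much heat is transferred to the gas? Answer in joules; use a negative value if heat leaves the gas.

n = P₁V₁/(RT₁) = 377×24.6/(8.314×304) = 3.67 mol.
Isobaric: P stays 377 kPa; V/T = const ⇒ T₂ = 754 K, V₂ = 61.0 L.
W = PΔV = 377×(61.0−24.6) kPa·L = 13700 J.
ΔU = nCvΔT = 3.67×20.8×(754−304) = 34300 J.
Q = ΔU + W = nCpΔT = 48000 J.

48000 J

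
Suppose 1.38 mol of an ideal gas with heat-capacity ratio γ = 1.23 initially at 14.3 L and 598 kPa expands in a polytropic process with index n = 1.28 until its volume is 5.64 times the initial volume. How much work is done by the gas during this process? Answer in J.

11700 J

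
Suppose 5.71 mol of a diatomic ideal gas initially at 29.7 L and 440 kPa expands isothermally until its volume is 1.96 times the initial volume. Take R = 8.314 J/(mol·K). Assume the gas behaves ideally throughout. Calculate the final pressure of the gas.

T₁ = P₁V₁/(nR) = 440×29.7/(5.71×8.314) = 275 K.
Isothermal: T stays 275 K; PV = const ⇒ V₂ = 58.2 L, P₂ = 224 kPa.

224 kPa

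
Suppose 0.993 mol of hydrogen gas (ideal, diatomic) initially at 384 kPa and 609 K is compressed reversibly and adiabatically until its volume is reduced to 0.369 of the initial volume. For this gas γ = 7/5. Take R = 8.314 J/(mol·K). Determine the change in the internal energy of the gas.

V₁ = nRT₁/P₁ = 0.993×8.314×609/384 = 13.1 L.
Adiabatic: TV^(γ−1) = const ⇒ T₂ = 609×(2.71)^0.400 = 907 K; PV^γ = const ⇒ P₂ = 1550 kPa.
For an ideal gas ΔU = nCvΔT with Cv = (5/2)R = 20.8 J/(mol·K).
ΔU = 0.993×20.8×(907−609) = 6160 J.

6160 J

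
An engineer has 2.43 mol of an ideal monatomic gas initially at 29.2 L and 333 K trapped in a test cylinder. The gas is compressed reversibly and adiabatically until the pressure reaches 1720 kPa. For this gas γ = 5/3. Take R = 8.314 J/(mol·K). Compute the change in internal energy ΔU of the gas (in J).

P₁ = nRT₁/V₁ = 2.43×8.314×333/29.2 = 230 kPa.
Adiabatic: T₂/T₁ = (P₂/P₁)^((γ−1)/γ) ⇒ T₂ = 333×(7.47)^0.400 = 744 K; V₂ = 8.74 L.
For an ideal gas ΔU = nCvΔT with Cv = (3/2)R = 12.5 J/(mol·K).
ΔU = 2.43×12.5×(744−333) = 12500 J.

12500 J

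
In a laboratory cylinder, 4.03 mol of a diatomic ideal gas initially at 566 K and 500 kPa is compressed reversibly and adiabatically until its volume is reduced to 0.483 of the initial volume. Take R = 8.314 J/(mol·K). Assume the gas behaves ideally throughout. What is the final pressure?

V₁ = nRT₁/P₁ = 4.03×8.314×566/500 = 37.9 L.
Adiabatic: TV^(γ−1) = const ⇒ T₂ = 566×(2.07)^0.400 = 757 K; PV^γ = const ⇒ P₂ = 1380 kPa.

1380 kPa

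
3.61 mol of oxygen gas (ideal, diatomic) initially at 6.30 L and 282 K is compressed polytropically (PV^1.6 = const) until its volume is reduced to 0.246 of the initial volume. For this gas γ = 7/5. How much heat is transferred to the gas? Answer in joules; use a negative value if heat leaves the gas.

9310 J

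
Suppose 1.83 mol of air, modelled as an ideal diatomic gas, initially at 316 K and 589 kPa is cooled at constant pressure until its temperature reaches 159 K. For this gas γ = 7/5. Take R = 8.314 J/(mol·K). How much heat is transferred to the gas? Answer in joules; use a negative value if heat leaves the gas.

V₁ = nRT₁/P₁ = 1.83×8.314×316/589 = 8.16 L.
Isobaric: P stays 589 kPa; V/T = const ⇒ T₂ = 159 K, V₂ = 4.11 L.
W = PΔV = 589×(4.11−8.16) kPa·L = -2390 J.
ΔU = nCvΔT = 1.83×20.8×(159−316) = -5970 J.
Q = ΔU + W = nCpΔT = -8360 J.

-8360 J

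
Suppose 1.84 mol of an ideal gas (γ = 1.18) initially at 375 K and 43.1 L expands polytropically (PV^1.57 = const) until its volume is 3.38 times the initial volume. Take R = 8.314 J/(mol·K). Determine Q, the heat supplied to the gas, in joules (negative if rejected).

-10900 J

P₁ = nRT₁/V₁ = 1.84×8.314×375/43.1 = 133 kPa.
Polytropic n=1.57: T₂ = T₁(V₁/V₂)^(n−1) = 375×(0.296)^0.57 = 187 K; P₂ = P₁(V₁/V₂)^n = 19.7 kPa.
W = (P₁V₁−P₂V₂)/(n−1) = (133×43.1−19.7×146)/0.57 = 5040 J.
ΔU = nCvΔT = 1.84×46.2×(187−375) = -16000 J.
Q = ΔU + W = -10900 J.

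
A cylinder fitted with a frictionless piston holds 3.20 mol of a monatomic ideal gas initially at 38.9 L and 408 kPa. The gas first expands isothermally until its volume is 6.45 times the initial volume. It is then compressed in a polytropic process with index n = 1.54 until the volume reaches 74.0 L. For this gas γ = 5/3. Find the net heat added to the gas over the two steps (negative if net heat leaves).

24400 J

T₁ = P₁V₁/(nR) = 408×38.9/(3.20×8.314) = 597 K.
Step 1 — Isothermal: T stays 597 K; PV = const ⇒ V₂ = 251 L, P₂ = 63.3 kPa.
ΔU = 0 (ideal gas, T constant).
W = nRT ln(V₂/V₁) = 3.20×8.314×597×ln(6.45) = 29600 J.
Q = ΔU + W = 29600 J.
State after step 1: P = 63.3 kPa, V = 251 L, T = 597 K.
Step 2 — Polytropic n=1.54: T₂ = T₁(V₁/V₂)^(n−1) = 597×(3.39)^0.54 = 1150 K; P₂ = P₁(V₁/V₂)^n = 415 kPa.
W = (P₁V₁−P₂V₂)/(n−1) = (63.3×251−415×74.0)/0.54 = -27400 J.
ΔU = nCvΔT = 3.20×12.5×(1150−597) = 22200 J.
Q = ΔU + W = -5210 J.
Net over both steps: W = 2150 J, Q = 24400 J, ΔU = 22200 J.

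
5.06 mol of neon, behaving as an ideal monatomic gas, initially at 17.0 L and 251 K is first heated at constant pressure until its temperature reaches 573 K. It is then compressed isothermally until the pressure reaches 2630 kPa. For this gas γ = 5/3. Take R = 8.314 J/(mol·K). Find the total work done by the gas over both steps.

-21200 J

P₁ = nRT₁/V₁ = 5.06×8.314×251/17.0 = 621 kPa.
Step 1 — Isobaric: P stays 621 kPa; V/T = const ⇒ T₂ = 573 K, V₂ = 38.8 L.
W = PΔV = 621×(38.8−17.0) kPa·L = 13500 J.
ΔU = nCvΔT = 5.06×12.5×(573−251) = 20300 J.
Q = ΔU + W = nCpΔT = 33900 J.
State after step 1: P = 621 kPa, V = 38.8 L, T = 573 K.
Step 2 — Isothermal: T stays 573 K; PV = const ⇒ V₂ = 9.17 L, P₂ = 2630 kPa.
ΔU = 0 (ideal gas, T constant).
W = nRT ln(V₂/V₁) = 5.06×8.314×573×ln(0.236) = -34800 J.
Q = ΔU + W = -34800 J.
Net over both steps: W = -21200 J, Q = -923 J, ΔU = 20300 J.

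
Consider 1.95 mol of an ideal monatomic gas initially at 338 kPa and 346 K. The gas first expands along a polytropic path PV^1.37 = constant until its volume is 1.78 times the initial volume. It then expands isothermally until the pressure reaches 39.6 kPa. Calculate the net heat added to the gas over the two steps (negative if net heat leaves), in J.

V₁ = nRT₁/P₁ = 1.95×8.314×346/338 = 16.6 L.
Step 1 — Polytropic n=1.37: T₂ = T₁(V₁/V₂)^(n−1) = 346×(0.562)^0.37 = 280 K; P₂ = P₁(V₁/V₂)^n = 153 kPa.
W = (P₁V₁−P₂V₂)/(n−1) = (338×16.6−153×29.5)/0.37 = 2910 J.
ΔU = nCvΔT = 1.95×12.5×(280−346) = -1620 J.
Q = ΔU + W = 1300 J.
State after step 1: P = 153 kPa, V = 29.5 L, T = 280 K.
Step 2 — Isothermal: T stays 280 K; PV = const ⇒ V₂ = 114 L, P₂ = 39.6 kPa.
ΔU = 0 (ideal gas, T constant).
W = nRT ln(V₂/V₁) = 1.95×8.314×280×ln(3.87) = 6140 J.
Q = ΔU + W = 6140 J.
Net over both steps: W = 9050 J, Q = 7430 J, ΔU = -1620 J.

7430 J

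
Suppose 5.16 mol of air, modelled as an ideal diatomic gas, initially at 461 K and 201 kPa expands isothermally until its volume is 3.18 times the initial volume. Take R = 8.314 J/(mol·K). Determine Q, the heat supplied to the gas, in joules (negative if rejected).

V₁ = nRT₁/P₁ = 5.16×8.314×461/201 = 98.4 L.
Isothermal: T stays 461 K; PV = const ⇒ V₂ = 313 L, P₂ = 63.2 kPa.
ΔU = 0 (ideal gas, T constant).
W = nRT ln(V₂/V₁) = 5.16×8.314×461×ln(3.18) = 22900 J.
Q = ΔU + W = 22900 J.

22900 J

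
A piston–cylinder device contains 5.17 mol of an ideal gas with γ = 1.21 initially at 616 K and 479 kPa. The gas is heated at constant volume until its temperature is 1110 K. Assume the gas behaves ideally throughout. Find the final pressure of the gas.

863 kPa

V₁ = nRT₁/P₁ = 5.17×8.314×616/479 = 55.3 L.
Isochoric: V stays 55.3 L; P/T = const ⇒ T₂ = 1110 K, P₂ = 863 kPa.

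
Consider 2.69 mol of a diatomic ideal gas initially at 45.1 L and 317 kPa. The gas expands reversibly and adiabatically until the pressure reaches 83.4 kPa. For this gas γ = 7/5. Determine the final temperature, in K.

T₁ = P₁V₁/(nR) = 317×45.1/(2.69×8.314) = 639 K.
Adiabatic: T₂/T₁ = (P₂/P₁)^((γ−1)/γ) ⇒ T₂ = 639×(0.263)^0.286 = 437 K; V₂ = 117 L.

437 K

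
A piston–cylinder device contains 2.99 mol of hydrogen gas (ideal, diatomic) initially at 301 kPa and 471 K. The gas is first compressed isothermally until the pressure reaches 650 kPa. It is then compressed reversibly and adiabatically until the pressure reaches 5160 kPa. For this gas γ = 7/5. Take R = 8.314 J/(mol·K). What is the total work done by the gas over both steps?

-32600 J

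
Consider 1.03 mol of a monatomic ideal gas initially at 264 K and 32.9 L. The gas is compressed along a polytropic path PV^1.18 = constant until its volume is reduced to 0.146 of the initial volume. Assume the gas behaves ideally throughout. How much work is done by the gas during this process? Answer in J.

P₁ = nRT₁/V₁ = 1.03×8.314×264/32.9 = 68.7 kPa.
Polytropic n=1.18: T₂ = T₁(V₁/V₂)^(n−1) = 264×(6.85)^0.18 = 373 K; P₂ = P₁(V₁/V₂)^n = 665 kPa.
W = (P₁V₁−P₂V₂)/(n−1) = (68.7×32.9−665×4.80)/0.18 = -5200 J.

-5200 J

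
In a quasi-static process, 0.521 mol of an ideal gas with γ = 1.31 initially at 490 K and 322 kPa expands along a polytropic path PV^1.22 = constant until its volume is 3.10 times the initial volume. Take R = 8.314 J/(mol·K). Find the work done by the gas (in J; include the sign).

2130 J

V₁ = nRT₁/P₁ = 0.521×8.314×490/322 = 6.59 L.
Polytropic n=1.22: T₂ = T₁(V₁/V₂)^(n−1) = 490×(0.323)^0.22 = 382 K; P₂ = P₁(V₁/V₂)^n = 81.0 kPa.
W = (P₁V₁−P₂V₂)/(n−1) = (322×6.59−81.0×20.4)/0.22 = 2130 J.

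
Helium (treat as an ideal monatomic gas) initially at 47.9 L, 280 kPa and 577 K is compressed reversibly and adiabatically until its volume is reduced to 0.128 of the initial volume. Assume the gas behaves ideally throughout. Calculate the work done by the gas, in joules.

n = P₁V₁/(RT₁) = 280×47.9/(8.314×577) = 2.80 mol.
Adiabatic: TV^(γ−1) = const ⇒ T₂ = 577×(7.81)^0.667 = 2270 K; PV^γ = const ⇒ P₂ = 8610 kPa.
ΔU = nCvΔT = 2.80×12.5×(2270−577) = 59100 J.
Q = 0 for an adiabatic process, so W = −ΔU = -59100 J.

-59100 J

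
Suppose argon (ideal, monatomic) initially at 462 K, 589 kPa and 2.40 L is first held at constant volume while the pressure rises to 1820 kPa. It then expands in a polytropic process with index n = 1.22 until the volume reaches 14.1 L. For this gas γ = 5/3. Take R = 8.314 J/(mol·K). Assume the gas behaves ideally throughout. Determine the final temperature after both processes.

n = P₁V₁/(RT₁) = 589×2.40/(8.314×462) = 0.368 mol.
Step 1 — Isochoric: V stays 2.40 L; P/T = const ⇒ T₂ = 1430 K, P₂ = 1820 kPa.
W = 0 (no volume change).
ΔU = nCvΔT = 0.368×12.5×(1430−462) = 4430 J.
Q = ΔU = 4430 J.
State after step 1: P = 1820 kPa, V = 2.40 L, T = 1430 K.
Step 2 — Polytropic n=1.22: T₂ = T₁(V₁/V₂)^(n−1) = 1430×(0.170)^0.22 = 967 K; P₂ = P₁(V₁/V₂)^n = 210 kPa.
W = (P₁V₁−P₂V₂)/(n−1) = (1820×2.40−210×14.1)/0.22 = 6410 J.
ΔU = nCvΔT = 0.368×12.5×(967−1430) = -2110 J.
Q = ΔU + W = 4290 J.
Net over both steps: W = 6410 J, Q = 8720 J, ΔU = 2320 J.

967 K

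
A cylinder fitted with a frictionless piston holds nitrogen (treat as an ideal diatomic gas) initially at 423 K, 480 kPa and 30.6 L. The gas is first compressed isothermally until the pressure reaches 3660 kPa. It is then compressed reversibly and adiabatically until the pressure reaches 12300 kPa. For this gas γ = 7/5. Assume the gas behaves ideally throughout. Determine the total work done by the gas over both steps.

-45000 J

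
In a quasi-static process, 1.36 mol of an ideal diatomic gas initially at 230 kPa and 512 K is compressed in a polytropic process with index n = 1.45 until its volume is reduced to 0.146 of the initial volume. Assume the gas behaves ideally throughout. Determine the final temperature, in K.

1220 K

V₁ = nRT₁/P₁ = 1.36×8.314×512/230 = 25.2 L.
Polytropic n=1.45: T₂ = T₁(V₁/V₂)^(n−1) = 512×(6.85)^0.45 = 1220 K; P₂ = P₁(V₁/V₂)^n = 3740 kPa.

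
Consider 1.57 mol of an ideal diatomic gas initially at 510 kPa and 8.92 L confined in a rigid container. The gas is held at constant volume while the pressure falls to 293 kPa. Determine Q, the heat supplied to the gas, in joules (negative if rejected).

T₁ = P₁V₁/(nR) = 510×8.92/(1.57×8.314) = 349 K.
Isochoric: V stays 8.92 L; P/T = const ⇒ T₂ = 200 K, P₂ = 293 kPa.
W = 0 (no volume change).
ΔU = nCvΔT = 1.57×20.8×(200−349) = -4840 J.
Q = ΔU = -4840 J.

-4840 J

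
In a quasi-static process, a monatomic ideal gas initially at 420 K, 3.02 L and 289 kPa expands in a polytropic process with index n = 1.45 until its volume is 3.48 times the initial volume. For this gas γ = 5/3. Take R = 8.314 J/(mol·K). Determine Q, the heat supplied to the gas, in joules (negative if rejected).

271 J

n = P₁V₁/(RT₁) = 289×3.02/(8.314×420) = 0.250 mol.
Polytropic n=1.45: T₂ = T₁(V₁/V₂)^(n−1) = 420×(0.287)^0.45 = 240 K; P₂ = P₁(V₁/V₂)^n = 47.4 kPa.
W = (P₁V₁−P₂V₂)/(n−1) = (289×3.02−47.4×10.5)/0.45 = 833 J.
ΔU = nCvΔT = 0.250×12.5×(240−420) = -562 J.
Q = ΔU + W = 271 J.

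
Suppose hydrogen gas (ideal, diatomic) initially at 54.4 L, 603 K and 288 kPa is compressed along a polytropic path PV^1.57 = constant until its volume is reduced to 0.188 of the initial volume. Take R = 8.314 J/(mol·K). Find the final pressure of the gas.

3970 kPa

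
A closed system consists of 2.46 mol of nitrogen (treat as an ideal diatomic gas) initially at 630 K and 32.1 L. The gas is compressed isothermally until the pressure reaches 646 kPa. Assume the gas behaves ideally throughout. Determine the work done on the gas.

P₁ = nRT₁/V₁ = 2.46×8.314×630/32.1 = 401 kPa.
Isothermal: T stays 630 K; PV = const ⇒ V₂ = 19.9 L, P₂ = 646 kPa.
W = nRT ln(V₂/V₁) = 2.46×8.314×630×ln(0.621) = -6130 J.
Work done on the gas = −W_by = 6130 J.

6130 J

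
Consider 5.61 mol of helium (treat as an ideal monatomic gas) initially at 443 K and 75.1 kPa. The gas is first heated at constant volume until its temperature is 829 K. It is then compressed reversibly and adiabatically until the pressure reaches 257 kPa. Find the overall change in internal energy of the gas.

V₁ = nRT₁/P₁ = 5.61×8.314×443/75.1 = 275 L.
Step 1 — Isochoric: V stays 275 L; P/T = const ⇒ T₂ = 829 K, P₂ = 141 kPa.
W = 0 (no volume change).
ΔU = nCvΔT = 5.61×12.5×(829−443) = 27000 J.
Q = ΔU = 27000 J.
State after step 1: P = 141 kPa, V = 275 L, T = 829 K.
Step 2 — Adiabatic: T₂/T₁ = (P₂/P₁)^((γ−1)/γ) ⇒ T₂ = 829×(1.83)^0.400 = 1060 K; V₂ = 192 L.
ΔU = nCvΔT = 5.61×12.5×(1060−829) = 15800 J.
Q = 0 for an adiabatic process, so W = −ΔU = -15800 J.
Net over both steps: W = -15800 J, Q = 27000 J, ΔU = 42800 J.

42800 J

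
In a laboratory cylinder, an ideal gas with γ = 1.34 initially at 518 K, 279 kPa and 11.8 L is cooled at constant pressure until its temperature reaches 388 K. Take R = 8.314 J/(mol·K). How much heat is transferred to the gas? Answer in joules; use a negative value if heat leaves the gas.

n = P₁V₁/(RT₁) = 279×11.8/(8.314×518) = 0.764 mol.
Isobaric: P stays 279 kPa; V/T = const ⇒ T₂ = 388 K, V₂ = 8.84 L.
W = PΔV = 279×(8.84−11.8) kPa·L = -826 J.
ΔU = nCvΔT = 0.764×24.5×(388−518) = -2430 J.
Q = ΔU + W = nCpΔT = -3260 J.

-3260 J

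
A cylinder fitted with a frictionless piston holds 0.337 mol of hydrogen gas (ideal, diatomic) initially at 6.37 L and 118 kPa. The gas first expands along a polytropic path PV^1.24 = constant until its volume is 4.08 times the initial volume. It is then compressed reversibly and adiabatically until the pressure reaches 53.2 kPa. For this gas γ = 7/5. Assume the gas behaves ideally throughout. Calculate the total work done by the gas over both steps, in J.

480 J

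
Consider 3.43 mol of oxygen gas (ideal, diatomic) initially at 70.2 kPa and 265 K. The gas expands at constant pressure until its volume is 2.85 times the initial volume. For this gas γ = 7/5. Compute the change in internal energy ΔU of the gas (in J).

35000 J

V₁ = nRT₁/P₁ = 3.43×8.314×265/70.2 = 108 L.
Isobaric: P stays 70.2 kPa; V/T = const ⇒ T₂ = 755 K, V₂ = 307 L.
For an ideal gas ΔU = nCvΔT with Cv = (5/2)R = 20.8 J/(mol·K).
ΔU = 3.43×20.8×(755−265) = 35000 J.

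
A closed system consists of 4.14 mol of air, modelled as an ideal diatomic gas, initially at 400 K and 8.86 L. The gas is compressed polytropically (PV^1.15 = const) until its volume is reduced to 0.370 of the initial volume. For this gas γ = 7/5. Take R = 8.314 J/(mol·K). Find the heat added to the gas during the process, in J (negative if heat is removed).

-9230 J

P₁ = nRT₁/V₁ = 4.14×8.314×400/8.86 = 1550 kPa.
Polytropic n=1.15: T₂ = T₁(V₁/V₂)^(n−1) = 400×(2.70)^0.15 = 464 K; P₂ = P₁(V₁/V₂)^n = 4880 kPa.
W = (P₁V₁−P₂V₂)/(n−1) = (1550×8.86−4880×3.28)/0.15 = -14800 J.
ΔU = nCvΔT = 4.14×20.8×(464−400) = 5540 J.
Q = ΔU + W = -9230 J.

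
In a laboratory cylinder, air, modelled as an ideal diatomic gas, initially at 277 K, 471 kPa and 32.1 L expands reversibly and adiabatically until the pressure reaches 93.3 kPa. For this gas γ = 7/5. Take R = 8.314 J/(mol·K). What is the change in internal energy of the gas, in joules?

n = P₁V₁/(RT₁) = 471×32.1/(8.314×277) = 6.57 mol.
Adiabatic: T₂/T₁ = (P₂/P₁)^((γ−1)/γ) ⇒ T₂ = 277×(0.198)^0.286 = 174 K; V₂ = 102 L.
For an ideal gas ΔU = nCvΔT with Cv = (5/2)R = 20.8 J/(mol·K).
ΔU = 6.57×20.8×(174−277) = -14000 J.

-14000 J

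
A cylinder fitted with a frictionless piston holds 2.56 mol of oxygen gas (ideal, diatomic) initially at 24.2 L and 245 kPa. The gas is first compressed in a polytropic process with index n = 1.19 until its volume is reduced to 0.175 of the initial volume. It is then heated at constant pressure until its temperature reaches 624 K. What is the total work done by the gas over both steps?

-7230 J

T₁ = P₁V₁/(nR) = 245×24.2/(2.56×8.314) = 279 K.
Step 1 — Polytropic n=1.19: T₂ = T₁(V₁/V₂)^(n−1) = 279×(5.71)^0.19 = 388 K; P₂ = P₁(V₁/V₂)^n = 1950 kPa.
W = (P₁V₁−P₂V₂)/(n−1) = (245×24.2−1950×4.23)/0.19 = -12300 J.
ΔU = nCvΔT = 2.56×20.8×(388−279) = 5820 J.
Q = ΔU + W = -6430 J.
State after step 1: P = 1950 kPa, V = 4.23 L, T = 388 K.
Step 2 — Isobaric: P stays 1950 kPa; V/T = const ⇒ T₂ = 624 K, V₂ = 6.81 L.
W = PΔV = 1950×(6.81−4.23) kPa·L = 5020 J.
ΔU = nCvΔT = 2.56×20.8×(624−388) = 12600 J.
Q = ΔU + W = nCpΔT = 17600 J.
Net over both steps: W = -7230 J, Q = 11200 J, ΔU = 18400 J.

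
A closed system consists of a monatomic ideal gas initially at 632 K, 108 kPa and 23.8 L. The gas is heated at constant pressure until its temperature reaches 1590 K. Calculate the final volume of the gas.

59.9 L

Isobaric: P stays 108 kPa; V/T = const ⇒ T₂ = 1590 K, V₂ = 59.9 L.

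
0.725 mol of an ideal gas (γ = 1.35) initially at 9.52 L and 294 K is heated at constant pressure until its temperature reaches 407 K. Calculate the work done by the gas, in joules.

P₁ = nRT₁/V₁ = 0.725×8.314×294/9.52 = 186 kPa.
Isobaric: P stays 186 kPa; V/T = const ⇒ T₂ = 407 K, V₂ = 13.2 L.
W = PΔV = 186×(13.2−9.52) kPa·L = 681 J.

681 J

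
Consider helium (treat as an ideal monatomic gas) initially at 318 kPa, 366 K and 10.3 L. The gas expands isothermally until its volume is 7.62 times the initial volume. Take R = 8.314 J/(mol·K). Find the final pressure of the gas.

Isothermal: T stays 366 K; PV = const ⇒ V₂ = 78.5 L, P₂ = 41.7 kPa.

41.7 kPa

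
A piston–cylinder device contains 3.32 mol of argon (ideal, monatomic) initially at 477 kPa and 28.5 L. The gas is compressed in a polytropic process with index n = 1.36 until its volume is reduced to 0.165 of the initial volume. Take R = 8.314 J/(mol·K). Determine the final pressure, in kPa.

T₁ = P₁V₁/(nR) = 477×28.5/(3.32×8.314) = 493 K.
Polytropic n=1.36: T₂ = T₁(V₁/V₂)^(n−1) = 493×(6.06)^0.36 = 942 K; P₂ = P₁(V₁/V₂)^n = 5530 kPa.

5530 kPa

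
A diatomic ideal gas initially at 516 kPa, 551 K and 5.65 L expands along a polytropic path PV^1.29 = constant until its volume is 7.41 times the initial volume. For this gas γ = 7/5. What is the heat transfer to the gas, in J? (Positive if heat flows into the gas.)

n = P₁V₁/(RT₁) = 516×5.65/(8.314×551) = 0.636 mol.
Polytropic n=1.29: T₂ = T₁(V₁/V₂)^(n−1) = 551×(0.135)^0.29 = 308 K; P₂ = P₁(V₁/V₂)^n = 39.0 kPa.
W = (P₁V₁−P₂V₂)/(n−1) = (516×5.65−39.0×41.9)/0.29 = 4430 J.
ΔU = nCvΔT = 0.636×20.8×(308−551) = -3210 J.
Q = ΔU + W = 1220 J.

1220 J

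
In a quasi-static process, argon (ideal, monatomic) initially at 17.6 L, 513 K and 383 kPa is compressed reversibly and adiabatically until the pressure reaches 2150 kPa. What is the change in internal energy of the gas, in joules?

10000 J

n = P₁V₁/(RT₁) = 383×17.6/(8.314×513) = 1.58 mol.
Adiabatic: T₂/T₁ = (P₂/P₁)^((γ−1)/γ) ⇒ T₂ = 513×(5.61)^0.400 = 1020 K; V₂ = 6.25 L.
For an ideal gas ΔU = nCvΔT with Cv = (3/2)R = 12.5 J/(mol·K).
ΔU = 1.58×12.5×(1020−513) = 10000 J.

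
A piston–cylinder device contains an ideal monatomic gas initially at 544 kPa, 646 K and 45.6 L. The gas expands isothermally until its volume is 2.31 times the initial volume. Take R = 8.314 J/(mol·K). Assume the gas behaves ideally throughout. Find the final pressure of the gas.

235 kPa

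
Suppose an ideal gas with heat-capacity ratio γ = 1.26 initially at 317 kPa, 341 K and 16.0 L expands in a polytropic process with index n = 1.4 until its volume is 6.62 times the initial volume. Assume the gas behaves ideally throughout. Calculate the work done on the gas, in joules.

n = P₁V₁/(RT₁) = 317×16.0/(8.314×341) = 1.79 mol.
Polytropic n=1.4: T₂ = T₁(V₁/V₂)^(n−1) = 341×(0.151)^0.40 = 160 K; P₂ = P₁(V₁/V₂)^n = 22.5 kPa.
W = (P₁V₁−P₂V₂)/(n−1) = (317×16.0−22.5×106)/0.40 = 6730 J.
Work done on the gas = −W_by = -6730 J.

-6730 J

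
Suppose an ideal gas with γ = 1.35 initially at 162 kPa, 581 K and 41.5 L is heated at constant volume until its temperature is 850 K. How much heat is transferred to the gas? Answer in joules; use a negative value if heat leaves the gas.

n = P₁V₁/(RT₁) = 162×41.5/(8.314×581) = 1.39 mol.
Isochoric: V stays 41.5 L; P/T = const ⇒ T₂ = 850 K, P₂ = 237 kPa.
W = 0 (no volume change).
ΔU = nCvΔT = 1.39×23.8×(850−581) = 8890 J.
Q = ΔU = 8890 J.

8890 J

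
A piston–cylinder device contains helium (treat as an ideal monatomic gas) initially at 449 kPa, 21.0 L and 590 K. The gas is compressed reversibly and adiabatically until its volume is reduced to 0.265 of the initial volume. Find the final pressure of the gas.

Adiabatic: TV^(γ−1) = const ⇒ T₂ = 590×(3.77)^0.667 = 1430 K; PV^γ = const ⇒ P₂ = 4110 kPa.

4110 kPa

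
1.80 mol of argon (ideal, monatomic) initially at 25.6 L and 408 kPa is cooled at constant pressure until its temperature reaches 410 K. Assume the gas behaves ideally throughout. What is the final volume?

T₁ = P₁V₁/(nR) = 408×25.6/(1.80×8.314) = 698 K.
Isobaric: P stays 408 kPa; V/T = const ⇒ T₂ = 410 K, V₂ = 15.0 L.

15.0 L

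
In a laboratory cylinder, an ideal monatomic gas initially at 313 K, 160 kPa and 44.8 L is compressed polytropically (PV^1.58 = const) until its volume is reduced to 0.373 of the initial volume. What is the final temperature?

Polytropic n=1.58: T₂ = T₁(V₁/V₂)^(n−1) = 313×(2.68)^0.58 = 555 K; P₂ = P₁(V₁/V₂)^n = 760 kPa.

555 K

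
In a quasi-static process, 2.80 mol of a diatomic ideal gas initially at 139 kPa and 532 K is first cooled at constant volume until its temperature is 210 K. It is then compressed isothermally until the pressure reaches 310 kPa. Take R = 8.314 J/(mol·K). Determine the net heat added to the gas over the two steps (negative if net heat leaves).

-27200 J

V₁ = nRT₁/P₁ = 2.80×8.314×532/139 = 89.1 L.
Step 1 — Isochoric: V stays 89.1 L; P/T = const ⇒ T₂ = 210 K, P₂ = 54.9 kPa.
W = 0 (no volume change).
ΔU = nCvΔT = 2.80×20.8×(210−532) = -18700 J.
Q = ΔU = -18700 J.
State after step 1: P = 54.9 kPa, V = 89.1 L, T = 210 K.
Step 2 — Isothermal: T stays 210 K; PV = const ⇒ V₂ = 15.8 L, P₂ = 310 kPa.
ΔU = 0 (ideal gas, T constant).
W = nRT ln(V₂/V₁) = 2.80×8.314×210×ln(0.177) = -8470 J.
Q = ΔU + W = -8470 J.
Net over both steps: W = -8470 J, Q = -27200 J, ΔU = -18700 J.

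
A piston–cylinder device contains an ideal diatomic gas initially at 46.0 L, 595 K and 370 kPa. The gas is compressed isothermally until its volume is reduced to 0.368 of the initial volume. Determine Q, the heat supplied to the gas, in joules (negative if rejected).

n = P₁V₁/(RT₁) = 370×46.0/(8.314×595) = 3.44 mol.
Isothermal: T stays 595 K; PV = const ⇒ V₂ = 16.9 L, P₂ = 1010 kPa.
ΔU = 0 (ideal gas, T constant).
W = nRT ln(V₂/V₁) = 3.44×8.314×595×ln(0.368) = -17000 J.
Q = ΔU + W = -17000 J.

-17000 J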